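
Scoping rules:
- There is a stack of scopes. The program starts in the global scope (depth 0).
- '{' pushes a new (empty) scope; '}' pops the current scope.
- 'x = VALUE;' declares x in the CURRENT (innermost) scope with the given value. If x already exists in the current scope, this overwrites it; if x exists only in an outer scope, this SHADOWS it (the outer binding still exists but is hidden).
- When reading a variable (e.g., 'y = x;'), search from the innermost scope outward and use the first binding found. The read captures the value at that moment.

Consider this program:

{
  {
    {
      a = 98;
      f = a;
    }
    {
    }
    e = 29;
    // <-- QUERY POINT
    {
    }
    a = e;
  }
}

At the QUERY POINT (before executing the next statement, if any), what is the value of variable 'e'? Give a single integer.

Answer: 29

Derivation:
Step 1: enter scope (depth=1)
Step 2: enter scope (depth=2)
Step 3: enter scope (depth=3)
Step 4: declare a=98 at depth 3
Step 5: declare f=(read a)=98 at depth 3
Step 6: exit scope (depth=2)
Step 7: enter scope (depth=3)
Step 8: exit scope (depth=2)
Step 9: declare e=29 at depth 2
Visible at query point: e=29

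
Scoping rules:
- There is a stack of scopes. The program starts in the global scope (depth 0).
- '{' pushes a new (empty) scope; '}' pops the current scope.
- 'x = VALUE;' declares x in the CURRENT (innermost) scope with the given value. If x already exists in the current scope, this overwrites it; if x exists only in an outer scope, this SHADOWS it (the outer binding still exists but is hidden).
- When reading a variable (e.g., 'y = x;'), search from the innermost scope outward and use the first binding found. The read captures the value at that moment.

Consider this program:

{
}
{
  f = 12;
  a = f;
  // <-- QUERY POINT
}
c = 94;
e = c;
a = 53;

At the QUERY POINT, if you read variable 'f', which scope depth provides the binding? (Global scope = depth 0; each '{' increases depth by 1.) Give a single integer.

Answer: 1

Derivation:
Step 1: enter scope (depth=1)
Step 2: exit scope (depth=0)
Step 3: enter scope (depth=1)
Step 4: declare f=12 at depth 1
Step 5: declare a=(read f)=12 at depth 1
Visible at query point: a=12 f=12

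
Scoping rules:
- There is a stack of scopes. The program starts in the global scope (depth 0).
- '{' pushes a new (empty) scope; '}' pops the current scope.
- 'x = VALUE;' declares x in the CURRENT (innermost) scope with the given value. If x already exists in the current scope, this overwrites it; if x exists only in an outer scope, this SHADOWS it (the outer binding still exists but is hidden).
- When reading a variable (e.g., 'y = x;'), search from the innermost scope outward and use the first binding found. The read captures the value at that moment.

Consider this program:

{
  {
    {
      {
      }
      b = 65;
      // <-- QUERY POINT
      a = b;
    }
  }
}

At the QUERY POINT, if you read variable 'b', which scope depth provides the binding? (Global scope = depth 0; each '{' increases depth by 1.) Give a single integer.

Step 1: enter scope (depth=1)
Step 2: enter scope (depth=2)
Step 3: enter scope (depth=3)
Step 4: enter scope (depth=4)
Step 5: exit scope (depth=3)
Step 6: declare b=65 at depth 3
Visible at query point: b=65

Answer: 3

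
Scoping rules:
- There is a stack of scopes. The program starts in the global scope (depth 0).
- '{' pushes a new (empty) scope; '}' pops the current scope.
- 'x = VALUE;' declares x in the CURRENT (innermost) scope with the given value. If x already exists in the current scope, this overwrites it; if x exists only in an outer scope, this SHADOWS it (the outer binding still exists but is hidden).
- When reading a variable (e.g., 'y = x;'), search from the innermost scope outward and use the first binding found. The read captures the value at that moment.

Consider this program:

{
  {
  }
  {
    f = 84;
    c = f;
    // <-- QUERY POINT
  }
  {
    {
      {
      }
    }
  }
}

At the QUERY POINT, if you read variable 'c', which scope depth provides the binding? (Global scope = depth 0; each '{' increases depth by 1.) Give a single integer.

Answer: 2

Derivation:
Step 1: enter scope (depth=1)
Step 2: enter scope (depth=2)
Step 3: exit scope (depth=1)
Step 4: enter scope (depth=2)
Step 5: declare f=84 at depth 2
Step 6: declare c=(read f)=84 at depth 2
Visible at query point: c=84 f=84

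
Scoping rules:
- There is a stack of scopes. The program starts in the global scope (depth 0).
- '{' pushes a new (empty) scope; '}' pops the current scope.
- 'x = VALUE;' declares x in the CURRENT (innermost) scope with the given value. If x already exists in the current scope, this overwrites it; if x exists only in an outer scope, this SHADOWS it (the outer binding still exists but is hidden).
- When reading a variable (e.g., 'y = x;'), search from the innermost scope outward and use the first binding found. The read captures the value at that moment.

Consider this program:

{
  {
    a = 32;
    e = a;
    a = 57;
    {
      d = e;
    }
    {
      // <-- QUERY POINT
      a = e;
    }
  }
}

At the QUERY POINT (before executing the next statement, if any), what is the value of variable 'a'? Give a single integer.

Answer: 57

Derivation:
Step 1: enter scope (depth=1)
Step 2: enter scope (depth=2)
Step 3: declare a=32 at depth 2
Step 4: declare e=(read a)=32 at depth 2
Step 5: declare a=57 at depth 2
Step 6: enter scope (depth=3)
Step 7: declare d=(read e)=32 at depth 3
Step 8: exit scope (depth=2)
Step 9: enter scope (depth=3)
Visible at query point: a=57 e=32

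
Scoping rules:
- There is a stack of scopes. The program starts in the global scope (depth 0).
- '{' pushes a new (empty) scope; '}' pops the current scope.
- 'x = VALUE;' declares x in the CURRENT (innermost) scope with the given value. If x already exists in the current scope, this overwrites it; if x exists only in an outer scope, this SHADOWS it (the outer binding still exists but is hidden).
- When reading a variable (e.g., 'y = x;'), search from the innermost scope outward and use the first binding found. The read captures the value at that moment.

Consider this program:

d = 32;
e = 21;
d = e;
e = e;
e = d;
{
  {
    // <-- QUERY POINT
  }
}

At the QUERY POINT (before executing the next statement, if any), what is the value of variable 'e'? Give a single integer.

Step 1: declare d=32 at depth 0
Step 2: declare e=21 at depth 0
Step 3: declare d=(read e)=21 at depth 0
Step 4: declare e=(read e)=21 at depth 0
Step 5: declare e=(read d)=21 at depth 0
Step 6: enter scope (depth=1)
Step 7: enter scope (depth=2)
Visible at query point: d=21 e=21

Answer: 21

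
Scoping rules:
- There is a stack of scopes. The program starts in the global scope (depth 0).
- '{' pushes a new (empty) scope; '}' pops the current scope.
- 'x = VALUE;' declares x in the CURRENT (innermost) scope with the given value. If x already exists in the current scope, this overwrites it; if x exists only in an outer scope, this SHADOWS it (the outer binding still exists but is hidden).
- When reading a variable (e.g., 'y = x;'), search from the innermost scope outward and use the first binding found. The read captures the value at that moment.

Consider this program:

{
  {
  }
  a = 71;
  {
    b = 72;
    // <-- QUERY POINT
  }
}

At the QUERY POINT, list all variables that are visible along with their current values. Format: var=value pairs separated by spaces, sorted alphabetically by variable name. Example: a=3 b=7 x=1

Answer: a=71 b=72

Derivation:
Step 1: enter scope (depth=1)
Step 2: enter scope (depth=2)
Step 3: exit scope (depth=1)
Step 4: declare a=71 at depth 1
Step 5: enter scope (depth=2)
Step 6: declare b=72 at depth 2
Visible at query point: a=71 b=72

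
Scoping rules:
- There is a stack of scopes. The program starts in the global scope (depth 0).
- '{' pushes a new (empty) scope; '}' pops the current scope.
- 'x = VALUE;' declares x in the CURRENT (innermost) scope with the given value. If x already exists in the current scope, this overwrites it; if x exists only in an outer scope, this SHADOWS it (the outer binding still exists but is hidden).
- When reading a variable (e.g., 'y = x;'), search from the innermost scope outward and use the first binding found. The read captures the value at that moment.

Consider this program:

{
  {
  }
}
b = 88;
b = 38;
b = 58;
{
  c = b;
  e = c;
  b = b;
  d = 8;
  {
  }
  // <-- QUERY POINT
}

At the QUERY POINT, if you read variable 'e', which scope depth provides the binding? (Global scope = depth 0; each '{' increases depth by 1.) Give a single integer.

Step 1: enter scope (depth=1)
Step 2: enter scope (depth=2)
Step 3: exit scope (depth=1)
Step 4: exit scope (depth=0)
Step 5: declare b=88 at depth 0
Step 6: declare b=38 at depth 0
Step 7: declare b=58 at depth 0
Step 8: enter scope (depth=1)
Step 9: declare c=(read b)=58 at depth 1
Step 10: declare e=(read c)=58 at depth 1
Step 11: declare b=(read b)=58 at depth 1
Step 12: declare d=8 at depth 1
Step 13: enter scope (depth=2)
Step 14: exit scope (depth=1)
Visible at query point: b=58 c=58 d=8 e=58

Answer: 1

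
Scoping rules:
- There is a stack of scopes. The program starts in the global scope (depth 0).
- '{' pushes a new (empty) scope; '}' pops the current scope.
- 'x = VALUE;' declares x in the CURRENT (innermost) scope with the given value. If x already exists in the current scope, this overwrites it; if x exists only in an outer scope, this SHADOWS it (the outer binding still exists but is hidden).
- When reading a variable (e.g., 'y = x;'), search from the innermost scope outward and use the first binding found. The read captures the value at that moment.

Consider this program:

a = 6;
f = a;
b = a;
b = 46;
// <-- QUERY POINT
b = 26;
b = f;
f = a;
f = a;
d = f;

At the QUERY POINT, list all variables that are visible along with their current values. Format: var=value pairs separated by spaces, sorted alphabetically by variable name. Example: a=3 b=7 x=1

Answer: a=6 b=46 f=6

Derivation:
Step 1: declare a=6 at depth 0
Step 2: declare f=(read a)=6 at depth 0
Step 3: declare b=(read a)=6 at depth 0
Step 4: declare b=46 at depth 0
Visible at query point: a=6 b=46 f=6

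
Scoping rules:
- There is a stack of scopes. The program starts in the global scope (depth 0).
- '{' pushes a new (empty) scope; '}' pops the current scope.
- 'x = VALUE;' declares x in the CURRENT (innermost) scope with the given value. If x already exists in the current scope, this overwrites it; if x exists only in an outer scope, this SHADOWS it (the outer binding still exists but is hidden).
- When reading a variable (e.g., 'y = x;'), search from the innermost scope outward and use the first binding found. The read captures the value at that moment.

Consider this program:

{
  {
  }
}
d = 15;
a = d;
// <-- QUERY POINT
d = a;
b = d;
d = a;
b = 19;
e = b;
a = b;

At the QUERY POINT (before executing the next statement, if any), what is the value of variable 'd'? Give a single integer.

Answer: 15

Derivation:
Step 1: enter scope (depth=1)
Step 2: enter scope (depth=2)
Step 3: exit scope (depth=1)
Step 4: exit scope (depth=0)
Step 5: declare d=15 at depth 0
Step 6: declare a=(read d)=15 at depth 0
Visible at query point: a=15 d=15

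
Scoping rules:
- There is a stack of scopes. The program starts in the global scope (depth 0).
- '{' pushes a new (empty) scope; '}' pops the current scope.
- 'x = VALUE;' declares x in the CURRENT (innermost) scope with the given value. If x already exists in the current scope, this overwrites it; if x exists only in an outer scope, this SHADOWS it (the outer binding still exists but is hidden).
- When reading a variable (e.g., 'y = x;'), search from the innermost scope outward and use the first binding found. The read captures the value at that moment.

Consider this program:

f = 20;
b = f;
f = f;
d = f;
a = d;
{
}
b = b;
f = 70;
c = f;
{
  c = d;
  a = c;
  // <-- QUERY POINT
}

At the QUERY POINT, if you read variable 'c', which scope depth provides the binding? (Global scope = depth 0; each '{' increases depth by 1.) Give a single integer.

Step 1: declare f=20 at depth 0
Step 2: declare b=(read f)=20 at depth 0
Step 3: declare f=(read f)=20 at depth 0
Step 4: declare d=(read f)=20 at depth 0
Step 5: declare a=(read d)=20 at depth 0
Step 6: enter scope (depth=1)
Step 7: exit scope (depth=0)
Step 8: declare b=(read b)=20 at depth 0
Step 9: declare f=70 at depth 0
Step 10: declare c=(read f)=70 at depth 0
Step 11: enter scope (depth=1)
Step 12: declare c=(read d)=20 at depth 1
Step 13: declare a=(read c)=20 at depth 1
Visible at query point: a=20 b=20 c=20 d=20 f=70

Answer: 1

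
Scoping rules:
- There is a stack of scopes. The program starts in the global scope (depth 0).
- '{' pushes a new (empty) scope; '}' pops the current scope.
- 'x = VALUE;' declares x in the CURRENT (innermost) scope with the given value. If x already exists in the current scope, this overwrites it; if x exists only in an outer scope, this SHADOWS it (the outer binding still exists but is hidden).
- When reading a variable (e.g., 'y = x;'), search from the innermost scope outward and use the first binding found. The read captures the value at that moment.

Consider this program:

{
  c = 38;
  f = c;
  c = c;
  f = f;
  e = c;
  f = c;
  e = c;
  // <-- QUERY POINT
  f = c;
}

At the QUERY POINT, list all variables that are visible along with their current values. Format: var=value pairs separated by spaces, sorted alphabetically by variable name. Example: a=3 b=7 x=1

Step 1: enter scope (depth=1)
Step 2: declare c=38 at depth 1
Step 3: declare f=(read c)=38 at depth 1
Step 4: declare c=(read c)=38 at depth 1
Step 5: declare f=(read f)=38 at depth 1
Step 6: declare e=(read c)=38 at depth 1
Step 7: declare f=(read c)=38 at depth 1
Step 8: declare e=(read c)=38 at depth 1
Visible at query point: c=38 e=38 f=38

Answer: c=38 e=38 f=38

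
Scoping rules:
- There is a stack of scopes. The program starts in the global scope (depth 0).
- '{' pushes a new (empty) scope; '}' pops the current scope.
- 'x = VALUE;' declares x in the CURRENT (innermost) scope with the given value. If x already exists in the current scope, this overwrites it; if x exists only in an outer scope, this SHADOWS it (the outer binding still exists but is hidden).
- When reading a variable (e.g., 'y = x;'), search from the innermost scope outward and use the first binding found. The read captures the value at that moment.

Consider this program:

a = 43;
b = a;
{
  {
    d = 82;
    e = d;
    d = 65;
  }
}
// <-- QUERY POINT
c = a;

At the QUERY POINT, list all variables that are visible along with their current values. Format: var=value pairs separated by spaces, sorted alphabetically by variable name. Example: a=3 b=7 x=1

Answer: a=43 b=43

Derivation:
Step 1: declare a=43 at depth 0
Step 2: declare b=(read a)=43 at depth 0
Step 3: enter scope (depth=1)
Step 4: enter scope (depth=2)
Step 5: declare d=82 at depth 2
Step 6: declare e=(read d)=82 at depth 2
Step 7: declare d=65 at depth 2
Step 8: exit scope (depth=1)
Step 9: exit scope (depth=0)
Visible at query point: a=43 b=43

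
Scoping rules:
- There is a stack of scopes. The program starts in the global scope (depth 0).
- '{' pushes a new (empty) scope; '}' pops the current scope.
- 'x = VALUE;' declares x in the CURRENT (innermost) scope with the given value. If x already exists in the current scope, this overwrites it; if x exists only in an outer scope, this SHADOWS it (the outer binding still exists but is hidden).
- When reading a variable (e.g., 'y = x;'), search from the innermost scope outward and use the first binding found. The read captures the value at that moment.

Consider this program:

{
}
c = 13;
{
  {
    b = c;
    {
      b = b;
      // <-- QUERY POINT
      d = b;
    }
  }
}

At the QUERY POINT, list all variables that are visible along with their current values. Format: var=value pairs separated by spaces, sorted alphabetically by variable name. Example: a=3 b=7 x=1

Answer: b=13 c=13

Derivation:
Step 1: enter scope (depth=1)
Step 2: exit scope (depth=0)
Step 3: declare c=13 at depth 0
Step 4: enter scope (depth=1)
Step 5: enter scope (depth=2)
Step 6: declare b=(read c)=13 at depth 2
Step 7: enter scope (depth=3)
Step 8: declare b=(read b)=13 at depth 3
Visible at query point: b=13 c=13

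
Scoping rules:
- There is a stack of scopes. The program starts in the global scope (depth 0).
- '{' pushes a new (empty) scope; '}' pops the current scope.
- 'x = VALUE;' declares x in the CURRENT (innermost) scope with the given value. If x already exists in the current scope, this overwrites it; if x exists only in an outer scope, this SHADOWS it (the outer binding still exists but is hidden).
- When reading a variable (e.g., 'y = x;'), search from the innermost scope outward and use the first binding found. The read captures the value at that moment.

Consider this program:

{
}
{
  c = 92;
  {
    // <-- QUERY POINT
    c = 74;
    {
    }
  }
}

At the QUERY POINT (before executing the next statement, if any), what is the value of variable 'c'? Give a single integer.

Step 1: enter scope (depth=1)
Step 2: exit scope (depth=0)
Step 3: enter scope (depth=1)
Step 4: declare c=92 at depth 1
Step 5: enter scope (depth=2)
Visible at query point: c=92

Answer: 92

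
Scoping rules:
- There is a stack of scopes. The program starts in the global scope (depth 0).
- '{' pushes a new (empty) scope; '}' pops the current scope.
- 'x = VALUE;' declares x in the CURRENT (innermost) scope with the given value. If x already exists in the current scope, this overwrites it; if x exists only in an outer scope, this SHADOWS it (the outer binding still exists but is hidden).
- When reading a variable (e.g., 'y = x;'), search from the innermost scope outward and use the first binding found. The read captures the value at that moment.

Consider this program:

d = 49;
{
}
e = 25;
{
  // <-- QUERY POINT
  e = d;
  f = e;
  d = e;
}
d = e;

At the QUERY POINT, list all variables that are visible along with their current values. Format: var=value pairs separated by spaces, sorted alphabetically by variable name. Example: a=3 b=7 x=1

Step 1: declare d=49 at depth 0
Step 2: enter scope (depth=1)
Step 3: exit scope (depth=0)
Step 4: declare e=25 at depth 0
Step 5: enter scope (depth=1)
Visible at query point: d=49 e=25

Answer: d=49 e=25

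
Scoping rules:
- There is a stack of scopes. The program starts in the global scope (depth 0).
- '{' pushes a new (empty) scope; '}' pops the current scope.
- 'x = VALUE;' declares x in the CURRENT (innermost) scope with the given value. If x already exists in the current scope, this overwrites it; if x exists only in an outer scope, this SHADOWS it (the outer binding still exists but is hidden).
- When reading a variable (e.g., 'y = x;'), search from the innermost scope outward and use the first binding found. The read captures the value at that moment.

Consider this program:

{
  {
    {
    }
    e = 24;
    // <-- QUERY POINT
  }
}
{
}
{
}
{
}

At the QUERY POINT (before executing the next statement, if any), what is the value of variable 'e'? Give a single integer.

Answer: 24

Derivation:
Step 1: enter scope (depth=1)
Step 2: enter scope (depth=2)
Step 3: enter scope (depth=3)
Step 4: exit scope (depth=2)
Step 5: declare e=24 at depth 2
Visible at query point: e=24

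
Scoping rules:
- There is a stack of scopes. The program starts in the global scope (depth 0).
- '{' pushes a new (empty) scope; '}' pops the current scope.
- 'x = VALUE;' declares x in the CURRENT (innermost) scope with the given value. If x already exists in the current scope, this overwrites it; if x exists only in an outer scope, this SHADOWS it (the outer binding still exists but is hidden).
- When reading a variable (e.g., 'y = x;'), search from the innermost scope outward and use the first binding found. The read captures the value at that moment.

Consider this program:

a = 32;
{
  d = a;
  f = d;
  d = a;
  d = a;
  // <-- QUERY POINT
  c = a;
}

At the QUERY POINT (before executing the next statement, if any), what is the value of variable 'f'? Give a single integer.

Step 1: declare a=32 at depth 0
Step 2: enter scope (depth=1)
Step 3: declare d=(read a)=32 at depth 1
Step 4: declare f=(read d)=32 at depth 1
Step 5: declare d=(read a)=32 at depth 1
Step 6: declare d=(read a)=32 at depth 1
Visible at query point: a=32 d=32 f=32

Answer: 32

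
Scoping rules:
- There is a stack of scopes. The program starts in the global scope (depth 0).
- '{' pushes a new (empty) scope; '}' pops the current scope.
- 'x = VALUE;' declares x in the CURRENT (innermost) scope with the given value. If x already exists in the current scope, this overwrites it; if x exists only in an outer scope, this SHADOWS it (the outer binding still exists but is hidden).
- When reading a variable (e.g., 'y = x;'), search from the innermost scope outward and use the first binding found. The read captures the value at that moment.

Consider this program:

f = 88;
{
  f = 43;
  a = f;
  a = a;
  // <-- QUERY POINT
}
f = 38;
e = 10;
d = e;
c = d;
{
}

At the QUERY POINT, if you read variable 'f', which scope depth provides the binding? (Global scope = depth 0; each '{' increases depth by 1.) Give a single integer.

Answer: 1

Derivation:
Step 1: declare f=88 at depth 0
Step 2: enter scope (depth=1)
Step 3: declare f=43 at depth 1
Step 4: declare a=(read f)=43 at depth 1
Step 5: declare a=(read a)=43 at depth 1
Visible at query point: a=43 f=43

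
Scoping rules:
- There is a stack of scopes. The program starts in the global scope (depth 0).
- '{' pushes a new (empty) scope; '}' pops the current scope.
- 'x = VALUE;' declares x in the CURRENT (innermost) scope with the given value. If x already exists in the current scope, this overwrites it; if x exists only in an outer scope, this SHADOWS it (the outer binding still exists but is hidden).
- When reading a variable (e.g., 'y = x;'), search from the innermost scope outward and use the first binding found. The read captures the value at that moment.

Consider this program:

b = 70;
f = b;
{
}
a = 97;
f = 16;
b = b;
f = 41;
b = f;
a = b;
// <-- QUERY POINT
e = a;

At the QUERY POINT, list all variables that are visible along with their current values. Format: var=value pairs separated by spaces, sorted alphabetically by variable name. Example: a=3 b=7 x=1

Step 1: declare b=70 at depth 0
Step 2: declare f=(read b)=70 at depth 0
Step 3: enter scope (depth=1)
Step 4: exit scope (depth=0)
Step 5: declare a=97 at depth 0
Step 6: declare f=16 at depth 0
Step 7: declare b=(read b)=70 at depth 0
Step 8: declare f=41 at depth 0
Step 9: declare b=(read f)=41 at depth 0
Step 10: declare a=(read b)=41 at depth 0
Visible at query point: a=41 b=41 f=41

Answer: a=41 b=41 f=41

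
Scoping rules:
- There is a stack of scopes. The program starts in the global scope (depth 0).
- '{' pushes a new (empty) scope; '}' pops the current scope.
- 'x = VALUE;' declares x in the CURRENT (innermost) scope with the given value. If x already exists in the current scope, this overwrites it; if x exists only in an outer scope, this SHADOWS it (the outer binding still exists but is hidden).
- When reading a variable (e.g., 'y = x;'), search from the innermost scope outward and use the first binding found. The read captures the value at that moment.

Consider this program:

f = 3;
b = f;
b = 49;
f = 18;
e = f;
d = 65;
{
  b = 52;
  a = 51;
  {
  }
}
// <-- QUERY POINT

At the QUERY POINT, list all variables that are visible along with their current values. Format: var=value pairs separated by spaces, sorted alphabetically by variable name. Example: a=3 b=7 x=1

Step 1: declare f=3 at depth 0
Step 2: declare b=(read f)=3 at depth 0
Step 3: declare b=49 at depth 0
Step 4: declare f=18 at depth 0
Step 5: declare e=(read f)=18 at depth 0
Step 6: declare d=65 at depth 0
Step 7: enter scope (depth=1)
Step 8: declare b=52 at depth 1
Step 9: declare a=51 at depth 1
Step 10: enter scope (depth=2)
Step 11: exit scope (depth=1)
Step 12: exit scope (depth=0)
Visible at query point: b=49 d=65 e=18 f=18

Answer: b=49 d=65 e=18 f=18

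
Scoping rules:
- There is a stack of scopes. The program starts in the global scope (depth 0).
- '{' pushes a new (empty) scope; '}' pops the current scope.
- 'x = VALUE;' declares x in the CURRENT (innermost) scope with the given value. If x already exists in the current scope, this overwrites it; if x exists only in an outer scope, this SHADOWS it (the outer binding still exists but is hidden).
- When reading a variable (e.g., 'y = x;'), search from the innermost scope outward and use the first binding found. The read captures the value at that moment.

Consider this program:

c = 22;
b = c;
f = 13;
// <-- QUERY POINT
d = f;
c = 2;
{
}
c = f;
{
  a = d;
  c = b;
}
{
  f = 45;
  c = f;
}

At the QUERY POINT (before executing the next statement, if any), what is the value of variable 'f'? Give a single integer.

Answer: 13

Derivation:
Step 1: declare c=22 at depth 0
Step 2: declare b=(read c)=22 at depth 0
Step 3: declare f=13 at depth 0
Visible at query point: b=22 c=22 f=13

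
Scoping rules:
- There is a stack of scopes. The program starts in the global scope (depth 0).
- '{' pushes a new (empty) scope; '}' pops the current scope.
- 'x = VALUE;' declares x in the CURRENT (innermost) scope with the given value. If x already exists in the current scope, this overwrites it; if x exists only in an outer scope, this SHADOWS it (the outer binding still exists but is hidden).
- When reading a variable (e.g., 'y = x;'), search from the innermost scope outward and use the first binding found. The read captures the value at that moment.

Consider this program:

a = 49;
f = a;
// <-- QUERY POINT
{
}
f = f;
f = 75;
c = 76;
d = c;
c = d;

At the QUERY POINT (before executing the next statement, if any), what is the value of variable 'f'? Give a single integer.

Step 1: declare a=49 at depth 0
Step 2: declare f=(read a)=49 at depth 0
Visible at query point: a=49 f=49

Answer: 49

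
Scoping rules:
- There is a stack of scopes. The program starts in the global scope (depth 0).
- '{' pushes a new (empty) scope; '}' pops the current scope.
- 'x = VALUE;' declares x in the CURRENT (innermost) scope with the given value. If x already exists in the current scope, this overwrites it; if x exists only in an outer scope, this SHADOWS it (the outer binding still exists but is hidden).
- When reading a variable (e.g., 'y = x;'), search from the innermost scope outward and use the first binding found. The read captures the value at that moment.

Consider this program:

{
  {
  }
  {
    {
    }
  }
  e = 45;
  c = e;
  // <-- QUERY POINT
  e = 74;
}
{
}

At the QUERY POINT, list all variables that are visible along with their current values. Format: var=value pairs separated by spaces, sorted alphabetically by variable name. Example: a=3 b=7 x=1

Answer: c=45 e=45

Derivation:
Step 1: enter scope (depth=1)
Step 2: enter scope (depth=2)
Step 3: exit scope (depth=1)
Step 4: enter scope (depth=2)
Step 5: enter scope (depth=3)
Step 6: exit scope (depth=2)
Step 7: exit scope (depth=1)
Step 8: declare e=45 at depth 1
Step 9: declare c=(read e)=45 at depth 1
Visible at query point: c=45 e=45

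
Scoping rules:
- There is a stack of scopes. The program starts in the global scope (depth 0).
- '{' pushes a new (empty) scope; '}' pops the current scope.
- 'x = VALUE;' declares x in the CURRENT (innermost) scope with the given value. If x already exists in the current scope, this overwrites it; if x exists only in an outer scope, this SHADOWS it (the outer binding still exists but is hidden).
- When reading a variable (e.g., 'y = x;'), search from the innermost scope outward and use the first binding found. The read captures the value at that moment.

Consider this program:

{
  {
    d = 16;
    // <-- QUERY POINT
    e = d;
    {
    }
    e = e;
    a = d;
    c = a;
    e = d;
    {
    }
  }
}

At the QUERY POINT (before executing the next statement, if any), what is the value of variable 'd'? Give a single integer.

Step 1: enter scope (depth=1)
Step 2: enter scope (depth=2)
Step 3: declare d=16 at depth 2
Visible at query point: d=16

Answer: 16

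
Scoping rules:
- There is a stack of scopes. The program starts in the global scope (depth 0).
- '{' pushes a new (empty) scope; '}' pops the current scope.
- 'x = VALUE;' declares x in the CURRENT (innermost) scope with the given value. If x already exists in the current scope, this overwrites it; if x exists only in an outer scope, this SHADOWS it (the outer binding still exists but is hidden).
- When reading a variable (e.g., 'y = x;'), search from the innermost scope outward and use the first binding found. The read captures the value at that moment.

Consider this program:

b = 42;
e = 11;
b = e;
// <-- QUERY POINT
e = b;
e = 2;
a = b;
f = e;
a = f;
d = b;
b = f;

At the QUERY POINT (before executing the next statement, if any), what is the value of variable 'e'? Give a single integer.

Answer: 11

Derivation:
Step 1: declare b=42 at depth 0
Step 2: declare e=11 at depth 0
Step 3: declare b=(read e)=11 at depth 0
Visible at query point: b=11 e=11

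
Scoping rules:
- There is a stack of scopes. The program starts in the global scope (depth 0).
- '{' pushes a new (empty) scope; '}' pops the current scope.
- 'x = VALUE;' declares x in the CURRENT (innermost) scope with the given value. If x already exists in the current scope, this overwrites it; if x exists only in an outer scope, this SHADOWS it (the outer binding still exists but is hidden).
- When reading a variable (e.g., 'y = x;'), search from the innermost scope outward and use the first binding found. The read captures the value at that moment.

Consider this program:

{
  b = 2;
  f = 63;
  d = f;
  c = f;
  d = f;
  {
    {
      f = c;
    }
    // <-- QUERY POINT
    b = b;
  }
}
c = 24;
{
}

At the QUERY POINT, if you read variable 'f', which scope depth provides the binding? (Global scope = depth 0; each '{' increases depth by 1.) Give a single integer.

Step 1: enter scope (depth=1)
Step 2: declare b=2 at depth 1
Step 3: declare f=63 at depth 1
Step 4: declare d=(read f)=63 at depth 1
Step 5: declare c=(read f)=63 at depth 1
Step 6: declare d=(read f)=63 at depth 1
Step 7: enter scope (depth=2)
Step 8: enter scope (depth=3)
Step 9: declare f=(read c)=63 at depth 3
Step 10: exit scope (depth=2)
Visible at query point: b=2 c=63 d=63 f=63

Answer: 1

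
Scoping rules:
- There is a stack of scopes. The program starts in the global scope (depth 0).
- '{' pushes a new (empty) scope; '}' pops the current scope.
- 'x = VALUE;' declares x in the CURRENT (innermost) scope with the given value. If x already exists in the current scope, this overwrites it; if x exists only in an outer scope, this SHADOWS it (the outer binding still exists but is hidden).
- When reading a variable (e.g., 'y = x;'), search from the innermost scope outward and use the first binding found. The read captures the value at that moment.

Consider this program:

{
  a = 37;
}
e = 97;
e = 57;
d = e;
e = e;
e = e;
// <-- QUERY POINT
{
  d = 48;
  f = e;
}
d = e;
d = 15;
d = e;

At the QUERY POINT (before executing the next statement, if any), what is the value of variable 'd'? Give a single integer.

Answer: 57

Derivation:
Step 1: enter scope (depth=1)
Step 2: declare a=37 at depth 1
Step 3: exit scope (depth=0)
Step 4: declare e=97 at depth 0
Step 5: declare e=57 at depth 0
Step 6: declare d=(read e)=57 at depth 0
Step 7: declare e=(read e)=57 at depth 0
Step 8: declare e=(read e)=57 at depth 0
Visible at query point: d=57 e=57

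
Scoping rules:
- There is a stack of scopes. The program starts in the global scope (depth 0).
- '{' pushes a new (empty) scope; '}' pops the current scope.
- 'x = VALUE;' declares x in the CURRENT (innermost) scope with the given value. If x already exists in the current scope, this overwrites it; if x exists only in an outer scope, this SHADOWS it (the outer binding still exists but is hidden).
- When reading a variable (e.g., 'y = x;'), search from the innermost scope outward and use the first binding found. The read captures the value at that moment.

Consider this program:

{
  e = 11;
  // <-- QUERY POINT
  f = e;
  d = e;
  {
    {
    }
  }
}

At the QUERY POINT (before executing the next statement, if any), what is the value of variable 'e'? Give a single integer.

Step 1: enter scope (depth=1)
Step 2: declare e=11 at depth 1
Visible at query point: e=11

Answer: 11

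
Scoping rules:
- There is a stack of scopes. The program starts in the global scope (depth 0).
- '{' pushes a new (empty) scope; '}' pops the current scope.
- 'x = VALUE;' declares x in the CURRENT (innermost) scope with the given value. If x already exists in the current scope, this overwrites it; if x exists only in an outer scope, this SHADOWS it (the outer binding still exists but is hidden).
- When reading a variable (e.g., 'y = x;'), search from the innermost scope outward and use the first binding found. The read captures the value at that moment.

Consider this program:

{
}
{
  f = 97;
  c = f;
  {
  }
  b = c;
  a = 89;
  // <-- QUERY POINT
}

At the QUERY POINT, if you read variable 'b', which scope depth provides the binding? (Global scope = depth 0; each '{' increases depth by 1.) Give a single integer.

Answer: 1

Derivation:
Step 1: enter scope (depth=1)
Step 2: exit scope (depth=0)
Step 3: enter scope (depth=1)
Step 4: declare f=97 at depth 1
Step 5: declare c=(read f)=97 at depth 1
Step 6: enter scope (depth=2)
Step 7: exit scope (depth=1)
Step 8: declare b=(read c)=97 at depth 1
Step 9: declare a=89 at depth 1
Visible at query point: a=89 b=97 c=97 f=97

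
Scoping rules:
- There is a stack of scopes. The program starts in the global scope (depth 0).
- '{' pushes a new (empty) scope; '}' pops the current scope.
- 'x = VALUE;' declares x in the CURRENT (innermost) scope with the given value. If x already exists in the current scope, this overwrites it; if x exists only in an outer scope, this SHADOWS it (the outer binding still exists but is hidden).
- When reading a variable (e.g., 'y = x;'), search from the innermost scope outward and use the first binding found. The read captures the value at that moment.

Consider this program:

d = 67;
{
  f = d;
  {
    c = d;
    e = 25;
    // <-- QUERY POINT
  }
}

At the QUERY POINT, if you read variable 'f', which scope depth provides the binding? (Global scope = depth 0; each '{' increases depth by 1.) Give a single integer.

Answer: 1

Derivation:
Step 1: declare d=67 at depth 0
Step 2: enter scope (depth=1)
Step 3: declare f=(read d)=67 at depth 1
Step 4: enter scope (depth=2)
Step 5: declare c=(read d)=67 at depth 2
Step 6: declare e=25 at depth 2
Visible at query point: c=67 d=67 e=25 f=67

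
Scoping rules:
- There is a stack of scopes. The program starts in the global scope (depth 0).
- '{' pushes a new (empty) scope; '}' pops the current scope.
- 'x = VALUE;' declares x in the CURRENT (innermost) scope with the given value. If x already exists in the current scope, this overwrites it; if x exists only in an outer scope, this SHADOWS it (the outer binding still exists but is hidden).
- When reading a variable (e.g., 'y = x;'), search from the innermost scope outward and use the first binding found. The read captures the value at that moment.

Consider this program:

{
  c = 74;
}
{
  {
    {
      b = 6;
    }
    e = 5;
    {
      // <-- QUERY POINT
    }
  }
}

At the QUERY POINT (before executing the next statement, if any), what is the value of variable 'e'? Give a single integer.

Step 1: enter scope (depth=1)
Step 2: declare c=74 at depth 1
Step 3: exit scope (depth=0)
Step 4: enter scope (depth=1)
Step 5: enter scope (depth=2)
Step 6: enter scope (depth=3)
Step 7: declare b=6 at depth 3
Step 8: exit scope (depth=2)
Step 9: declare e=5 at depth 2
Step 10: enter scope (depth=3)
Visible at query point: e=5

Answer: 5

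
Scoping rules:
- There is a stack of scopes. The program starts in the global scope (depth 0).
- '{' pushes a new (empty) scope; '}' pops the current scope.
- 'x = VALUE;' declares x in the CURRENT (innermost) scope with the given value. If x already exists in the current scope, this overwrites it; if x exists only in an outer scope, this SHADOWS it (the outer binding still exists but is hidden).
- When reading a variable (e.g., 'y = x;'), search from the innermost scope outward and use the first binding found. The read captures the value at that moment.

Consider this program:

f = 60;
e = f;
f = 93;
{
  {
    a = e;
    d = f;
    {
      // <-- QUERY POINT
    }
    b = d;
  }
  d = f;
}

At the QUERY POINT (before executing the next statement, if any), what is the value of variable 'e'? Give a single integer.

Step 1: declare f=60 at depth 0
Step 2: declare e=(read f)=60 at depth 0
Step 3: declare f=93 at depth 0
Step 4: enter scope (depth=1)
Step 5: enter scope (depth=2)
Step 6: declare a=(read e)=60 at depth 2
Step 7: declare d=(read f)=93 at depth 2
Step 8: enter scope (depth=3)
Visible at query point: a=60 d=93 e=60 f=93

Answer: 60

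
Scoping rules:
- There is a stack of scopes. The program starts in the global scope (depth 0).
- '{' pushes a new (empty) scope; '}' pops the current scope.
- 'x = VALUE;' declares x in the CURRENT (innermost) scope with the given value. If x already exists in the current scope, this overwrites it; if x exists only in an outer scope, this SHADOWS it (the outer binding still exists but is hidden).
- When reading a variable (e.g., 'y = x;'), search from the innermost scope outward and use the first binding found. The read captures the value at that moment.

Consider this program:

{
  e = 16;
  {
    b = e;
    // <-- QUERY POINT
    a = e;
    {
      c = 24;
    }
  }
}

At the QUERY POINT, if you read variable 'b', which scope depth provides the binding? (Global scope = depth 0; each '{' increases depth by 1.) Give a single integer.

Step 1: enter scope (depth=1)
Step 2: declare e=16 at depth 1
Step 3: enter scope (depth=2)
Step 4: declare b=(read e)=16 at depth 2
Visible at query point: b=16 e=16

Answer: 2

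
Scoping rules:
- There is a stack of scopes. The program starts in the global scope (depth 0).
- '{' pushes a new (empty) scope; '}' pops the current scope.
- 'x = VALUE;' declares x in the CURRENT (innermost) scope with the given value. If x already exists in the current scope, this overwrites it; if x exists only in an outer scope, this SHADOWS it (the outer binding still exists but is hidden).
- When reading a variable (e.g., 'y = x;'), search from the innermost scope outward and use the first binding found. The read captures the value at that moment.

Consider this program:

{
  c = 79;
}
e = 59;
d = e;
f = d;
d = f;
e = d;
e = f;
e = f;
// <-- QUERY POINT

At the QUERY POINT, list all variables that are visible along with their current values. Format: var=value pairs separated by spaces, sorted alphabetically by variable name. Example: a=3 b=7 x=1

Step 1: enter scope (depth=1)
Step 2: declare c=79 at depth 1
Step 3: exit scope (depth=0)
Step 4: declare e=59 at depth 0
Step 5: declare d=(read e)=59 at depth 0
Step 6: declare f=(read d)=59 at depth 0
Step 7: declare d=(read f)=59 at depth 0
Step 8: declare e=(read d)=59 at depth 0
Step 9: declare e=(read f)=59 at depth 0
Step 10: declare e=(read f)=59 at depth 0
Visible at query point: d=59 e=59 f=59

Answer: d=59 e=59 f=59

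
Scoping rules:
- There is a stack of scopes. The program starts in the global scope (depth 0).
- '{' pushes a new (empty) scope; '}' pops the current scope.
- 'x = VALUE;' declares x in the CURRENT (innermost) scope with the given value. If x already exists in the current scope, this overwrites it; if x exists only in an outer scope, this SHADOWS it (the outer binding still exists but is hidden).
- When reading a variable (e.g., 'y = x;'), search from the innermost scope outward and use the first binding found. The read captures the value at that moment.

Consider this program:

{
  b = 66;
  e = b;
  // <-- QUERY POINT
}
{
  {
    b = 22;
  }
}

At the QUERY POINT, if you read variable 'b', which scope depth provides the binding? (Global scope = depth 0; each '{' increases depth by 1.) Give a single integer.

Step 1: enter scope (depth=1)
Step 2: declare b=66 at depth 1
Step 3: declare e=(read b)=66 at depth 1
Visible at query point: b=66 e=66

Answer: 1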